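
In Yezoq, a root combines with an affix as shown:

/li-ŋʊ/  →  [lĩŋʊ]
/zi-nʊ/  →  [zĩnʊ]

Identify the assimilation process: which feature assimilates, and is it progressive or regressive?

The vowel /i/ surfaces as nasalised [ĩ] next to the following nasal /ŋ/ — it has acquired the [+nasal] feature of its neighbour.
Likewise in the remaining data: /i/ → [ĩ] before /n/ — each time a vowel is nasalised next to a following nasal.
Because the conditioning nasal is to the right of the vowel that changes, the process is regressive (anticipatory).

regressive nasality assimilation (vowel nasalisation)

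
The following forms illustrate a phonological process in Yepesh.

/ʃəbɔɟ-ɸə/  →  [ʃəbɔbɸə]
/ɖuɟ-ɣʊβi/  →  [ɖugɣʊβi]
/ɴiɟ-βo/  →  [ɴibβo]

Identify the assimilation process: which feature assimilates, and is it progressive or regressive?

regressive place assimilation

The segment that alternates is /ɟ/, which surfaces as [b] when adjacent to /ɸ/.
The change palatal → bilabial matches the place of the following /ɸ/, identifying this as place assimilation.
Manner and voice are unchanged, so the assimilation is partial, not total.
The same holds elsewhere in the data: /ɟ/ → [g] before /ɣ/ (palatal → velar, matching velar); /ɟ/ → [b] before /β/ (palatal → bilabial, matching bilabial) — only place changes, and always toward the following segment.
Since the segment that changes precedes the conditioning segment, the assimilation is regressive.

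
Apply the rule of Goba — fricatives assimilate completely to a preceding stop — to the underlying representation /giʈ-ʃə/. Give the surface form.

/ʃ/ is the segment targeted by the rule; it sits immediately after /ʈ/, so it assimilates completely and surfaces as [ʈ].

[giʈʈə]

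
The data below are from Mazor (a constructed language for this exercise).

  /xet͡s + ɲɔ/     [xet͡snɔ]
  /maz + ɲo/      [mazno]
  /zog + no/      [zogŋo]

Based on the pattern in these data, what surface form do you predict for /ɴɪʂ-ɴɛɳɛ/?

[ɴɪʂɳɛɳɛ]

The data show progressive place assimilation: /ɲ/ → [n] after /t͡s/; /ɲ/ → [n] after /z/; /n/ → [ŋ] after /g/. In each pair only place changes, matching the preceding consonant, while manner and voice stay constant.
The rule targets /ɴ/ (voiced uvular nasal), which sits after the trigger /ʂ/ (retroflex).
Changing only its place to retroflex gives [ɳ] — the voiced retroflex nasal.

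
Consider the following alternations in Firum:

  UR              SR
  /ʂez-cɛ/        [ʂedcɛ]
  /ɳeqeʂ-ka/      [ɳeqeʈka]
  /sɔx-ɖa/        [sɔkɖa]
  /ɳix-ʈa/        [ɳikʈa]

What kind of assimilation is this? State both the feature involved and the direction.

regressive manner assimilation

The segment that alternates is /z/, which surfaces as [d] when adjacent to /c/.
/z/ is a fricative while /c/ is a stop; the output [d] is a stop, matching the trigger — so the feature that spreads is manner.
Place and voice are unchanged, so the assimilation is partial, not total.
Checking the remaining alternations: /ʂ/ → [ʈ] before /k/ (fricative → stop, matching a stop); /x/ → [k] before /ɖ/ (fricative → stop, matching a stop); /x/ → [k] before /ʈ/ (fricative → stop, matching a stop) — only manner changes, and always toward the following segment.
The trigger is the following segment, so the direction is regressive (anticipatory).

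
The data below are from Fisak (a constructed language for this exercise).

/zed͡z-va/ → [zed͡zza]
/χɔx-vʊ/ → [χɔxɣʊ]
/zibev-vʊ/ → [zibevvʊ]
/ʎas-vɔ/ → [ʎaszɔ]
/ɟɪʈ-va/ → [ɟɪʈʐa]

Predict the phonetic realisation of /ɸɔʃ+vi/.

The data show progressive place assimilation: /v/ → [z] after /d͡z/; /v/ → [ɣ] after /x/; /v/ → [z] after /s/; /v/ → [ʐ] after /ʈ/. In each pair only place changes, matching the preceding consonant, while manner and voice stay constant.
Nothing changes in [zibevvʊ]: there the adjacent consonants already agree in place (/v/ and /v/ are both labiodental), so this form is consistent with the same rule.
/v/ is a voiced labiodental fricative. The preceding trigger /ʃ/ is postalveolar, so /v/ must become postalveolar as well.
Changing only its place to postalveolar gives [ʒ] — the voiced postalveolar fricative.

[ɸɔʃʒi]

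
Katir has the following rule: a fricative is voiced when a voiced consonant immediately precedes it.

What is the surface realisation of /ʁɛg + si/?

[ʁɛgzi]

The rule targets /s/ (voiceless alveolar fricative), which sits after the trigger /g/ (voiced).
Changing only its voicing to voiced gives [z] — the voiced alveolar fricative.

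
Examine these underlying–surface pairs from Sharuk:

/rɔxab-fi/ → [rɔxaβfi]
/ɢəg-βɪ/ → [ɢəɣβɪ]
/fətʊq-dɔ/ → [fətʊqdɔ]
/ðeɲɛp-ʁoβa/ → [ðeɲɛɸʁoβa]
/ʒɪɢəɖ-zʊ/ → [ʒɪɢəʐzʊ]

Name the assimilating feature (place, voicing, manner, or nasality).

Comparing underlying and surface forms, /b/ → [β] is the alternation; the neighbouring /f/ is constant.
/b/ is a stop while /f/ is a fricative; the output [β] is a fricative, matching the trigger — so the feature that spreads is manner.
The other alternating forms pattern the same way: /g/ → [ɣ] before /β/ (stop → fricative, matching a fricative); /p/ → [ɸ] before /ʁ/ (stop → fricative, matching a fricative); /ɖ/ → [ʐ] before /z/ (stop → fricative, matching a fricative) — only manner changes, and always toward the following segment.
Nothing changes in [fətʊqdɔ]: there the adjacent consonants already agree in manner (/q/ and /d/ are both stops), so this form is consistent with the same rule.

manner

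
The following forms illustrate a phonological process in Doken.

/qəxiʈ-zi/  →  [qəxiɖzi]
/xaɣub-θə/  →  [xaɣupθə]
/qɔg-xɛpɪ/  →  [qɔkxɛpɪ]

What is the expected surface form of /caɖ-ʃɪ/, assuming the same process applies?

[caʈʃɪ]

The data show regressive voicing assimilation: /ʈ/ → [ɖ] before /z/; /b/ → [p] before /θ/; /g/ → [k] before /x/. In each pair only voicing changes, matching the following consonant, while place and manner stay constant.
The rule targets /ɖ/ (voiced retroflex stop), which sits before the trigger /ʃ/ (voiceless).
A voiceless retroflex stop is [ʈ], so the surface segment is [ʈ].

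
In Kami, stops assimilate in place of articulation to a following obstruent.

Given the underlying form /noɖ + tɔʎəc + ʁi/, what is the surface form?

The rule targets /ɖ/ (voiced retroflex stop), which sits before the trigger /t/ (alveolar).
A voiced alveolar stop is [d], so the surface segment is [d].
The same rule applies at the second boundary: /c/ → [q] next to /ʁ/.

[nodtɔʎəqʁi]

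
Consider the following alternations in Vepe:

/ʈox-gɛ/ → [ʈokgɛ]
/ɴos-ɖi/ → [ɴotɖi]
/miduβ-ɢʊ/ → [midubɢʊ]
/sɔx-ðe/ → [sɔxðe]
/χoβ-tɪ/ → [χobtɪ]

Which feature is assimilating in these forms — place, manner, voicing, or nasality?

Comparing underlying and surface forms, /x/ → [k] is the alternation; the neighbouring /g/ is constant.
/x/ is a fricative while /g/ is a stop; the output [k] is a stop, matching the trigger — so the feature that spreads is manner.
Checking the remaining alternations: /s/ → [t] before /ɖ/ (fricative → stop, matching a stop); /β/ → [b] before /ɢ/ (fricative → stop, matching a stop); /β/ → [b] before /t/ (fricative → stop, matching a stop) — only manner changes, and always toward the following segment.
No alternation appears in [sɔxðe]: there the adjacent consonants already agree in manner (/x/ and /ð/ are both fricatives), so this form is consistent with the same rule.

manner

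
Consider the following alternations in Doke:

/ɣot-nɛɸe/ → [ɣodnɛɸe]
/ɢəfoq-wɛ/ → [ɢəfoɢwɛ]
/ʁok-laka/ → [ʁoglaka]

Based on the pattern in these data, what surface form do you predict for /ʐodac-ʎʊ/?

[ʐodaɟʎʊ]

The data show regressive voicing assimilation: /t/ → [d] before /n/; /q/ → [ɢ] before /w/; /k/ → [g] before /l/. In each pair only voicing changes, matching the following consonant, while place and manner stay constant.
The rule targets /c/ (voiceless palatal stop), which sits before the trigger /ʎ/ (voiced).
The voiced palatal stop is [ɟ], so /c/ → [ɟ].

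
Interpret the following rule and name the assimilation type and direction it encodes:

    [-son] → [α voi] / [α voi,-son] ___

progressive voicing assimilation

The rule copies [voi] from the environment onto the target, so the assimilating feature is voicing.
Since the environment is written before the underscore, the trigger precedes the target; the direction is progressive.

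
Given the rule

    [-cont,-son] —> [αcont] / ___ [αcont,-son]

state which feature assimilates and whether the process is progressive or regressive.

The rule copies [cont] (continuancy) from the environment onto the target stops; since [±cont] encodes the stop/fricative manner contrast, the assimilating dimension is manner.
The conditioning segment sits to the right of the focus bar, meaning the trigger follows the segment that changes — regressive assimilation.

regressive manner assimilation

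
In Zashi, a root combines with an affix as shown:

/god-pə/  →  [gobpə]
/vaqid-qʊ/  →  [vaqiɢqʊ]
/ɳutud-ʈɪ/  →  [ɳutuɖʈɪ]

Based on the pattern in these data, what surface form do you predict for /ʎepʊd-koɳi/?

[ʎepʊgkoɳi]

The data show regressive place assimilation: /d/ → [b] before /p/; /d/ → [ɢ] before /q/; /d/ → [ɖ] before /ʈ/. In each pair only place changes, matching the following consonant, while manner and voice stay constant.
The rule targets /d/ (voiced alveolar stop), which sits before the trigger /k/ (velar).
A voiced velar stop is [g], so the surface segment is [g].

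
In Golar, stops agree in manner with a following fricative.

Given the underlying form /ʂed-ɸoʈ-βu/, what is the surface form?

/d/ is a voiced alveolar stop. The following trigger /ɸ/ is a fricative, so /d/ must become a fricative as well.
A voiced alveolar fricative is [z], so the surface segment is [z].
The same rule applies at the second boundary: /ʈ/ → [ʂ] next to /β/.

[ʂezɸoʂβu]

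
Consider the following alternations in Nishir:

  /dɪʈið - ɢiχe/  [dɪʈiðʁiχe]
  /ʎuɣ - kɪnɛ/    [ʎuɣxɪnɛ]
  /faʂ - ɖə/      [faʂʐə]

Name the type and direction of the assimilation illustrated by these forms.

progressive manner assimilation

The segment that alternates is /ɢ/, which surfaces as [ʁ] when adjacent to /ð/.
/ɢ/ is a stop while /ð/ is a fricative; the output [ʁ] is a fricative, matching the trigger — so the feature that spreads is manner.
Place and voice are unchanged, so the assimilation is partial, not total.
Checking the remaining alternations: /k/ → [x] after /ɣ/ (stop → fricative, matching a fricative); /ɖ/ → [ʐ] after /ʂ/ (stop → fricative, matching a fricative) — only manner changes, and always toward the preceding segment.
Since the segment that changes follows the conditioning segment, the assimilation is progressive.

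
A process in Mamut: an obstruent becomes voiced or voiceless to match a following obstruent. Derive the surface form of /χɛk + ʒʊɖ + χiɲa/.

[χɛgʒʊʈχiɲa]

/k/ is a voiceless velar stop. The following trigger /ʒ/ is voiced, so /k/ must become voiced as well.
Changing only its voicing to voiced gives [g] — the voiced velar stop.
At the second juncture, /ɖ/ likewise becomes [ʈ] adjacent to /χ/.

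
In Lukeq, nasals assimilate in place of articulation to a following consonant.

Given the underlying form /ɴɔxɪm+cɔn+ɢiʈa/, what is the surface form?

/m/ is a voiced bilabial nasal. The following trigger /c/ is palatal, so /m/ must become palatal as well.
A voiced palatal nasal is [ɲ], so the surface segment is [ɲ].
At the second juncture, /n/ likewise becomes [ɴ] adjacent to /ɢ/.

[ɴɔxɪɲcɔɴɢiʈa]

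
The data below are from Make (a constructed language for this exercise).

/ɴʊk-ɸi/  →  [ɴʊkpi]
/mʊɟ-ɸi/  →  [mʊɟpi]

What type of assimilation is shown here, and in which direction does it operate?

progressive manner assimilation

Underlying /ɸ/ is realised as [p] next to /k/; /k/ itself does not change.
/ɸ/ is a fricative while /k/ is a stop; the output [p] is a stop, matching the trigger — so the feature that spreads is manner.
Place and voice are unchanged, so the assimilation is partial, not total.
The other alternating form patterns the same way: /ɸ/ → [p] after /ɟ/ (fricative → stop, matching a stop) — only manner changes, and always toward the preceding segment.
Since the segment that changes follows the conditioning segment, the assimilation is progressive.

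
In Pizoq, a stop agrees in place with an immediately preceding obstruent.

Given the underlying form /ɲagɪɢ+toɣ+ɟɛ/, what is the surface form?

[ɲagɪɢqoɣgɛ]

/t/ is a voiceless alveolar stop. The preceding trigger /ɢ/ is uvular, so /t/ must become uvular as well.
The voiceless uvular stop is [q], so /t/ → [q].
The same rule applies at the second boundary: /ɟ/ → [g] next to /ɣ/.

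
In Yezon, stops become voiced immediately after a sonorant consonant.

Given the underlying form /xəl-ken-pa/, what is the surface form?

The rule targets /k/ (voiceless velar stop), which sits after the trigger /l/ (voiced).
Changing only its voicing to voiced gives [g] — the voiced velar stop.
At the second juncture, /p/ likewise becomes [b] adjacent to /n/.

[xəlgenba]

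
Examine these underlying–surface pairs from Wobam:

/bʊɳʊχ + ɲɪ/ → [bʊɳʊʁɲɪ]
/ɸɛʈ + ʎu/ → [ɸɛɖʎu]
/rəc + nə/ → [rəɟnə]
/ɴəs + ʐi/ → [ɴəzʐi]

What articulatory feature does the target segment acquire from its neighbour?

Underlying /χ/ is realised as [ʁ] next to /ɲ/; /ɲ/ itself does not change.
The change voiceless → voiced matches the voicing of the following /ɲ/, identifying this as voicing assimilation.
The other alternating forms pattern the same way: /ʈ/ → [ɖ] before /ʎ/ (voiceless → voiced, matching voiced); /c/ → [ɟ] before /n/ (voiceless → voiced, matching voiced); /s/ → [z] before /ʐ/ (voiceless → voiced, matching voiced) — only voicing changes, and always toward the following segment.

voicing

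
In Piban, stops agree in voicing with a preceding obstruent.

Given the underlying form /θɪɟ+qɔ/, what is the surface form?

The rule targets /q/ (voiceless uvular stop), which sits after the trigger /ɟ/ (voiced).
The voiced uvular stop is [ɢ], so /q/ → [ɢ].

[θɪɟɢɔ]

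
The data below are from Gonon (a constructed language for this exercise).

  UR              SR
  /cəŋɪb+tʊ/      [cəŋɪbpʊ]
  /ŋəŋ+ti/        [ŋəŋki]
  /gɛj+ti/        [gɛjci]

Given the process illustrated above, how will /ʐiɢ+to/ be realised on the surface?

The data show progressive place assimilation: /t/ → [p] after /b/; /t/ → [k] after /ŋ/; /t/ → [c] after /j/. In each pair only place changes, matching the preceding consonant, while manner and voice stay constant.
The rule targets /t/ (voiceless alveolar stop), which sits after the trigger /ɢ/ (uvular).
A voiceless uvular stop is [q], so the surface segment is [q].

[ʐiɢqo]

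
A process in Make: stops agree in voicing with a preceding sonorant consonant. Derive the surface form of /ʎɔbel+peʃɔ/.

The rule targets /p/ (voiceless bilabial stop), which sits after the trigger /l/ (voiced).
The voiced bilabial stop is [b], so /p/ → [b].

[ʎɔbelbeʃɔ]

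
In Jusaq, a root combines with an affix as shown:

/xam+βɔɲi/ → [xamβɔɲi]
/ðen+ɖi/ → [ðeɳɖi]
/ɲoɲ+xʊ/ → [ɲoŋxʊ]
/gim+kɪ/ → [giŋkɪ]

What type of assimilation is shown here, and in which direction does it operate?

regressive place assimilation

Comparing underlying and surface forms, /n/ → [ɳ] is the alternation; the neighbouring /ɖ/ is constant.
The change alveolar → retroflex matches the place of the following /ɖ/, identifying this as place assimilation.
Manner and voice are unchanged, so the assimilation is partial, not total.
The other alternating forms pattern the same way: /ɲ/ → [ŋ] before /x/ (palatal → velar, matching velar); /m/ → [ŋ] before /k/ (bilabial → velar, matching velar) — only place changes, and always toward the following segment.
No alternation appears in [xamβɔɲi]: there the adjacent consonants already agree in place (/m/ and /β/ are both bilabial), so this form is consistent with the same rule.
The trigger is the following segment, so the direction is regressive (anticipatory).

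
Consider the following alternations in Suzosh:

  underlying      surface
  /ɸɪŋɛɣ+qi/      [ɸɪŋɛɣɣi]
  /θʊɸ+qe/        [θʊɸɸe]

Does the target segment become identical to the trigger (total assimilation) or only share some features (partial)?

total assimilation

Underlying /q/ is realised as [ɣ] next to /ɣ/; /ɣ/ itself does not change.
The output [ɣ] is identical to the trigger /ɣ/ — every feature (place, manner, voicing) has been copied — so this is total assimilation.
The remaining alternation confirms this: /q/ → [ɸ] after /ɸ/ — in each case the output is a copy of the preceding consonant.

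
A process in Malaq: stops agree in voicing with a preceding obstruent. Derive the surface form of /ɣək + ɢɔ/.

/ɢ/ is a voiced uvular stop. The preceding trigger /k/ is voiceless, so /ɢ/ must become voiceless as well.
The voiceless uvular stop is [q], so /ɢ/ → [q].

[ɣəkqɔ]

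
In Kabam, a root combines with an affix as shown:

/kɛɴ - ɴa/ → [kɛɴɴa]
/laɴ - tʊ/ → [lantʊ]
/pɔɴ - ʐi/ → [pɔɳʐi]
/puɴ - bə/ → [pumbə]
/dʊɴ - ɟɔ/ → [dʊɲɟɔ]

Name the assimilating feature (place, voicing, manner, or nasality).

place

The segment that alternates is /ɴ/, which surfaces as [n] when adjacent to /t/.
The change uvular → alveolar matches the place of the following /t/, identifying this as place assimilation.
The other alternating forms pattern the same way: /ɴ/ → [ɳ] before /ʐ/ (uvular → retroflex, matching retroflex); /ɴ/ → [m] before /b/ (uvular → bilabial, matching bilabial); /ɴ/ → [ɲ] before /ɟ/ (uvular → palatal, matching palatal) — only place changes, and always toward the following segment.
No alternation appears in [kɛɴɴa]: there the adjacent consonants already agree in place (/ɴ/ and /ɴ/ are both uvular), so this form is consistent with the same rule.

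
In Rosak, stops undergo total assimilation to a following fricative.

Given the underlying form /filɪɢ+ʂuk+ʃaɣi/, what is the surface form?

[filɪʂʂuʃʃaɣi]

/ɢ/ is the segment targeted by the rule; it sits immediately before /ʂ/, so it assimilates completely and surfaces as [ʂ].
The same rule applies at the second boundary: /k/ → [ʃ] next to /ʃ/.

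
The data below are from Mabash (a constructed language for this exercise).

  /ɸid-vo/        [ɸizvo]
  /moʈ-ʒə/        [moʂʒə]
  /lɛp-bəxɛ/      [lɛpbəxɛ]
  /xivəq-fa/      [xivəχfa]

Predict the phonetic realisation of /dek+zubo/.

[dexzubo]

The data show regressive manner assimilation: /d/ → [z] before /v/; /ʈ/ → [ʂ] before /ʒ/; /q/ → [χ] before /f/. In each pair only manner changes, matching the following consonant, while place and voice stay constant.
No alternation appears in [lɛpbəxɛ]: there the adjacent consonants already agree in manner (/p/ and /b/ are both stops), so this form is consistent with the same rule.
/k/ is a voiceless velar stop. The following trigger /z/ is a fricative, so /k/ must become a fricative as well.
Changing only its manner to fricative gives [x] — the voiceless velar fricative.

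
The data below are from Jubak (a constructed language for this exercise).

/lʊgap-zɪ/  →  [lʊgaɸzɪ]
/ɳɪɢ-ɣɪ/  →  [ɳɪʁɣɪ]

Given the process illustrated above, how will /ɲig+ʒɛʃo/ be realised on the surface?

The data show regressive manner assimilation: /p/ → [ɸ] before /z/; /ɢ/ → [ʁ] before /ɣ/. In each pair only manner changes, matching the following consonant, while place and voice stay constant.
/g/ is a voiced velar stop. The following trigger /ʒ/ is a fricative, so /g/ must become a fricative as well.
The voiced velar fricative is [ɣ], so /g/ → [ɣ].

[ɲiɣʒɛʃo]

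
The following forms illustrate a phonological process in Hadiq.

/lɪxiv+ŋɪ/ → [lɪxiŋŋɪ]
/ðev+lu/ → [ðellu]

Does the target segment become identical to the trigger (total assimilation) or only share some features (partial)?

Underlying /v/ is realised as [ŋ] next to /ŋ/; /ŋ/ itself does not change.
The output [ŋ] is identical to the trigger /ŋ/ — every feature (place, manner, voicing) has been copied — so this is total assimilation.
The other form behaves the same way: /v/ → [l] before /l/ — in each case the output is a copy of the following consonant.

total assimilation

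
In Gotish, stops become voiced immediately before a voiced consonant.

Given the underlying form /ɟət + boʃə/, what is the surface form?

The rule targets /t/ (voiceless alveolar stop), which sits before the trigger /b/ (voiced).
Changing only its voicing to voiced gives [d] — the voiced alveolar stop.

[ɟədboʃə]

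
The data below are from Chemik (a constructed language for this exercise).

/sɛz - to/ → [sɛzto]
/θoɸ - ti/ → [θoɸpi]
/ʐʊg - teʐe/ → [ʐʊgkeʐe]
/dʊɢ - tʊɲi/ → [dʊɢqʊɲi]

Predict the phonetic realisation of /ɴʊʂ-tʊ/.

The data show progressive place assimilation: /t/ → [p] after /ɸ/; /t/ → [k] after /g/; /t/ → [q] after /ɢ/. In each pair only place changes, matching the preceding consonant, while manner and voice stay constant.
No alternation appears in [sɛzto]: there the adjacent consonants already agree in place (/t/ and /z/ are both alveolar), so this form is consistent with the same rule.
/t/ is a voiceless alveolar stop. The preceding trigger /ʂ/ is retroflex, so /t/ must become retroflex as well.
Changing only its place to retroflex gives [ʈ] — the voiceless retroflex stop.

[ɴʊʂʈʊ]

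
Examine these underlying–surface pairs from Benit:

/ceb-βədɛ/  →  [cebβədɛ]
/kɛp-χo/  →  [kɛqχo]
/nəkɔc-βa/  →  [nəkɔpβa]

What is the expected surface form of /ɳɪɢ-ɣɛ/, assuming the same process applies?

[ɳɪgɣɛ]

The data show regressive place assimilation: /p/ → [q] before /χ/; /c/ → [p] before /β/. In each pair only place changes, matching the following consonant, while manner and voice stay constant.
No alternation appears in [cebβədɛ]: there the adjacent consonants already agree in place (/b/ and /β/ are both bilabial), so this form is consistent with the same rule.
/ɢ/ is a voiced uvular stop. The following trigger /ɣ/ is velar, so /ɢ/ must become velar as well.
A voiced velar stop is [g], so the surface segment is [g].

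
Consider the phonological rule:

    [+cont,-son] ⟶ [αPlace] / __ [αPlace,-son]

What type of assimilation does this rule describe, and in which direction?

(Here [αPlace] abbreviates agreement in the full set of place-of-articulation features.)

The rule copies the place features (abbreviated [Place]) from the environment onto the target, so the assimilating feature is place.
The conditioning segment sits to the right of the focus bar, meaning the trigger follows the segment that changes — regressive assimilation.

regressive place assimilation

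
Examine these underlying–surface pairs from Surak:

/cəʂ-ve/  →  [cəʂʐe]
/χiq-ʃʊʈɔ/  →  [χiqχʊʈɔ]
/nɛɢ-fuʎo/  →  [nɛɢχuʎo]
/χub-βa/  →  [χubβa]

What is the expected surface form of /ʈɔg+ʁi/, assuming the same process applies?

The data show progressive place assimilation: /v/ → [ʐ] after /ʂ/; /ʃ/ → [χ] after /q/; /f/ → [χ] after /ɢ/. In each pair only place changes, matching the preceding consonant, while manner and voice stay constant.
No alternation appears in [χubβa]: there the adjacent consonants already agree in place (/β/ and /b/ are both bilabial), so this form is consistent with the same rule.
The rule targets /ʁ/ (voiced uvular fricative), which sits after the trigger /g/ (velar).
A voiced velar fricative is [ɣ], so the surface segment is [ɣ].

[ʈɔgɣi]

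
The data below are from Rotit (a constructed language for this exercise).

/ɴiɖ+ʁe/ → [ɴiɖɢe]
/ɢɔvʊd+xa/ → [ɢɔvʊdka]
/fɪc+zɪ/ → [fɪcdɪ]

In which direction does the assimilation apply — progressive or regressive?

Underlying /ʁ/ is realised as [ɢ] next to /ɖ/; /ɖ/ itself does not change.
/ʁ/ is a fricative while /ɖ/ is a stop; the output [ɢ] is a stop, matching the trigger — so the feature that spreads is manner.
The same holds elsewhere in the data: /x/ → [k] after /d/ (fricative → stop, matching a stop); /z/ → [d] after /c/ (fricative → stop, matching a stop) — only manner changes, and always toward the preceding segment.
The trigger is the preceding segment, so the direction is progressive (perseverative).

progressive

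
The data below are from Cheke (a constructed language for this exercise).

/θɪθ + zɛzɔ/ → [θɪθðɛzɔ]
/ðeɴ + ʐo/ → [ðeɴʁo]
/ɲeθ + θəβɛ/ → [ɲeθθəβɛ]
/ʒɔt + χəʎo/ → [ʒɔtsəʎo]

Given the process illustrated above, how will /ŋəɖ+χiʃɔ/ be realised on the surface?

The data show progressive place assimilation: /z/ → [ð] after /θ/; /ʐ/ → [ʁ] after /ɴ/; /χ/ → [s] after /t/. In each pair only place changes, matching the preceding consonant, while manner and voice stay constant.
Nothing changes in [ɲeθθəβɛ]: there the adjacent consonants already agree in place (/θ/ and /θ/ are both dental), so this form is consistent with the same rule.
The rule targets /χ/ (voiceless uvular fricative), which sits after the trigger /ɖ/ (retroflex).
A voiceless retroflex fricative is [ʂ], so the surface segment is [ʂ].

[ŋəɖʂiʃɔ]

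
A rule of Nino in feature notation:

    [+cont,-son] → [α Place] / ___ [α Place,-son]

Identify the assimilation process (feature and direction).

regressive place assimilation

The rule copies the place features (abbreviated [Place]) from the environment onto the target, so the assimilating feature is place.
Since the environment is written after the underscore, the trigger follows the target; the direction is regressive.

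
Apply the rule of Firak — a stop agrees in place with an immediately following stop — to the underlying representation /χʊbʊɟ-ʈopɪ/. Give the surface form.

The rule targets /ɟ/ (voiced palatal stop), which sits before the trigger /ʈ/ (retroflex).
A voiced retroflex stop is [ɖ], so the surface segment is [ɖ].

[χʊbʊɖʈopɪ]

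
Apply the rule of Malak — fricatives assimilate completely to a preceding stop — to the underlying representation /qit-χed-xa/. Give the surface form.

[qittedda]

/χ/ is the segment targeted by the rule; it sits immediately after /t/, so it assimilates completely and surfaces as [t].
At the second juncture, /x/ likewise becomes [d] adjacent to /d/.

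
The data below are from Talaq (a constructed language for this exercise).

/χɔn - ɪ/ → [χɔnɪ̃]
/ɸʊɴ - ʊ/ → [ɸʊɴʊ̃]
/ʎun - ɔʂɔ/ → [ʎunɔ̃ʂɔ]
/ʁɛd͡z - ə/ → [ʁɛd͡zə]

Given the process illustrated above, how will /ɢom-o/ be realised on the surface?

[ɢomõ]

The data show progressive nasality assimilation (vowel nasalisation): /ɪ/ → [ɪ̃] after /n/; /ʊ/ → [ʊ̃] after /ɴ/; /ɔ/ → [ɔ̃] after /n/ — a vowel is nasalised by an immediately preceding nasal consonant.
No change occurs in [ʁɛd͡zə] because the vowel at the boundary is adjacent to an oral consonant, not a nasal (/ə/ next to /d͡z/).
The vowel /o/ is adjacent to the preceding nasal /m/, so it acquires [+nasal] and surfaces as [õ].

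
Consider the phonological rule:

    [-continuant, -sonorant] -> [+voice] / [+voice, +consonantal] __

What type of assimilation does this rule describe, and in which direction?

progressive voicing assimilation

The structural change is [+voice], and the conditioning segment [+voice, +consonantal] (a voiced consonant) is itself voiced, so the target comes to share the voicing of its neighbour — voicing assimilation.
The conditioning segment sits to the left of the focus bar, meaning the trigger precedes the segment that changes — progressive assimilation.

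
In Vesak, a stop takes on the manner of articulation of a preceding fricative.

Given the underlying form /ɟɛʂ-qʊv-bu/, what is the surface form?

[ɟɛʂχʊvβu]

The rule targets /q/ (voiceless uvular stop), which sits after the trigger /ʂ/ (fricative).
The voiceless uvular fricative is [χ], so /q/ → [χ].
The same rule applies at the second boundary: /b/ → [β] next to /v/.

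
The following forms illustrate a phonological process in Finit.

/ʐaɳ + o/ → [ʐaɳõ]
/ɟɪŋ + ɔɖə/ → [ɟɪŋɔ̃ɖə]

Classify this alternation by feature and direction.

progressive nasality assimilation (vowel nasalisation)

The vowel /o/ surfaces as nasalised [õ] next to the preceding nasal /ɳ/ — it has acquired the [+nasal] feature of its neighbour.
The other form shows the same pattern: /ɔ/ → [ɔ̃] after /ŋ/ — each time a vowel is nasalised next to a preceding nasal.
Because the conditioning nasal is to the left of the vowel that changes, the process is progressive (perseverative).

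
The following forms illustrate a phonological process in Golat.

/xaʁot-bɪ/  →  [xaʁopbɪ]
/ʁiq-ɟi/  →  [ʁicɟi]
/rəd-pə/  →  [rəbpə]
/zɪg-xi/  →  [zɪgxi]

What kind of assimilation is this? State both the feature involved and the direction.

Comparing underlying and surface forms, /t/ → [p] is the alternation; the neighbouring /b/ is constant.
/t/ is alveolar while /b/ is bilabial; the output [p] is bilabial, matching the trigger — so the feature that spreads is place.
Manner and voice are unchanged, so the assimilation is partial, not total.
The other alternating forms pattern the same way: /q/ → [c] before /ɟ/ (uvular → palatal, matching palatal); /d/ → [b] before /p/ (alveolar → bilabial, matching bilabial) — only place changes, and always toward the following segment.
No alternation appears in [zɪgxi]: there the adjacent consonants already agree in place (/g/ and /x/ are both velar), so this form is consistent with the same rule.
Since the segment that changes precedes the conditioning segment, the assimilation is regressive.

regressive place assimilation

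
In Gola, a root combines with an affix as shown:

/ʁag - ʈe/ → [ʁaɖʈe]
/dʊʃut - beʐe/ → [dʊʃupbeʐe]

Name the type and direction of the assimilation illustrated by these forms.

Comparing underlying and surface forms, /g/ → [ɖ] is the alternation; the neighbouring /ʈ/ is constant.
The change velar → retroflex matches the place of the following /ʈ/, identifying this as place assimilation.
Manner and voice are unchanged, so the assimilation is partial, not total.
The same holds elsewhere in the data: /t/ → [p] before /b/ (alveolar → bilabial, matching bilabial) — only place changes, and always toward the following segment.
Since the segment that changes precedes the conditioning segment, the assimilation is regressive.

regressive place assimilation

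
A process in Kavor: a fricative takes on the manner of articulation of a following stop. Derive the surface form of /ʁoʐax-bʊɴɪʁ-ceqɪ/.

[ʁoʐakbʊɴɪɢceqɪ]

/x/ is a voiceless velar fricative. The following trigger /b/ is a stop, so /x/ must become a stop as well.
A voiceless velar stop is [k], so the surface segment is [k].
The same rule applies at the second boundary: /ʁ/ → [ɢ] next to /c/.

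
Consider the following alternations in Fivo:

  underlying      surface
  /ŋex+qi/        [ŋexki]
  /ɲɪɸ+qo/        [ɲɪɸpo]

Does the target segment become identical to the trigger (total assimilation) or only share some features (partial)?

partial assimilation

The segment that alternates is /q/, which surfaces as [k] when adjacent to /x/.
The change uvular → velar matches the place of the preceding /x/, identifying this as place assimilation.
Manner and voice are unchanged, so the assimilation is partial, not total.
Checking the remaining alternation: /q/ → [p] after /ɸ/ (uvular → bilabial, matching bilabial) — only place changes, and always toward the preceding segment.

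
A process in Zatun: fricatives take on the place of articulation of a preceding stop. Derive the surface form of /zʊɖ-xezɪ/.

[zʊɖʂezɪ]

The rule targets /x/ (voiceless velar fricative), which sits after the trigger /ɖ/ (retroflex).
Changing only its place to retroflex gives [ʂ] — the voiceless retroflex fricative.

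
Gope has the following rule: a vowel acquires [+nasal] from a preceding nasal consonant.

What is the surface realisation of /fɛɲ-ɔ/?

[fɛɲɔ̃]

The vowel /ɔ/ is adjacent to the preceding nasal /ɲ/, so it acquires [+nasal] and surfaces as [ɔ̃].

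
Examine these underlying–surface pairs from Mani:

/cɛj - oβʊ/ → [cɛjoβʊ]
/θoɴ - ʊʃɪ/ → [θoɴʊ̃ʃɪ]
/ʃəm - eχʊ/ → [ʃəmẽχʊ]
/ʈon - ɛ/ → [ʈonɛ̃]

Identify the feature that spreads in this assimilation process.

nasality

The vowel /ʊ/ surfaces as nasalised [ʊ̃] next to the preceding nasal /ɴ/ — it has acquired the [+nasal] feature of its neighbour.
Likewise in the remaining data: /e/ → [ẽ] after /m/; /ɛ/ → [ɛ̃] after /n/ — each time a vowel is nasalised next to a preceding nasal.
No change occurs in [cɛjoβʊ] because the vowel at the boundary is adjacent to an oral consonant, not a nasal (/o/ next to /j/).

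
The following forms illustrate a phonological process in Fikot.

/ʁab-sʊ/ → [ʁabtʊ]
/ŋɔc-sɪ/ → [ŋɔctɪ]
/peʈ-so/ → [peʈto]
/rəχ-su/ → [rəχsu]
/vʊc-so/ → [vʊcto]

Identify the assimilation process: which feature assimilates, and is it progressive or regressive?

progressive manner assimilation

Comparing underlying and surface forms, /s/ → [t] is the alternation; the neighbouring /b/ is constant.
The change fricative → stop matches the manner of the preceding /b/, identifying this as manner assimilation.
Place and voice are unchanged, so the assimilation is partial, not total.
Checking the remaining alternations: /s/ → [t] after /c/ (fricative → stop, matching a stop); /s/ → [t] after /ʈ/ (fricative → stop, matching a stop) — only manner changes, and always toward the preceding segment.
Nothing changes in [rəχsu]: there the adjacent consonants already agree in manner (/s/ and /χ/ are both fricatives), so this form is consistent with the same rule.
The trigger is the preceding segment, so the direction is progressive (perseverative).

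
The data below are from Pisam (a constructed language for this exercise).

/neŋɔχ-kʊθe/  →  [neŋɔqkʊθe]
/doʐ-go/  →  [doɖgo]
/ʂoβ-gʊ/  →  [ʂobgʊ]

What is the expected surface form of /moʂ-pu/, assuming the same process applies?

The data show regressive manner assimilation: /χ/ → [q] before /k/; /ʐ/ → [ɖ] before /g/; /β/ → [b] before /g/. In each pair only manner changes, matching the following consonant, while place and voice stay constant.
/ʂ/ is a voiceless retroflex fricative. The following trigger /p/ is a stop, so /ʂ/ must become a stop as well.
The voiceless retroflex stop is [ʈ], so /ʂ/ → [ʈ].

[moʈpu]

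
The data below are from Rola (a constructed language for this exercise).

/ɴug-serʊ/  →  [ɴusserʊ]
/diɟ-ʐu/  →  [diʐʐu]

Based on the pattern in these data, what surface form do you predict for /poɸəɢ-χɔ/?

The data show regressive total assimilation (/g/ → [s] before /s/; /ɟ/ → [ʐ] before /ʐ/): in every case the target segment becomes identical to its following neighbour, copying more than a single feature.
/ɢ/ is the segment targeted by the rule; it sits immediately before /χ/, so it assimilates completely and surfaces as [χ].

[poɸəχχɔ]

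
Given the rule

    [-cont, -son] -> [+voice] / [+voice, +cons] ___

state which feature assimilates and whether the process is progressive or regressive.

The target ([-cont, -son], stops) acquires [+voice] next to a voiced consonant ([+voice, +cons]) — it takes on the voicing of its neighbour, so the feature that spreads is voicing.
The conditioning segment sits to the left of the focus bar, meaning the trigger precedes the segment that changes — progressive assimilation.

progressive voicing assimilation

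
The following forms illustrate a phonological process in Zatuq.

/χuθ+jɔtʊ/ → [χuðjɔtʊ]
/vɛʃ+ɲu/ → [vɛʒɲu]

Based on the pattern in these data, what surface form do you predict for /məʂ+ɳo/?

[məʐɳo]

The data show regressive voicing assimilation: /θ/ → [ð] before /j/; /ʃ/ → [ʒ] before /ɲ/. In each pair only voicing changes, matching the following consonant, while place and manner stay constant.
The rule targets /ʂ/ (voiceless retroflex fricative), which sits before the trigger /ɳ/ (voiced).
Changing only its voicing to voiced gives [ʐ] — the voiced retroflex fricative.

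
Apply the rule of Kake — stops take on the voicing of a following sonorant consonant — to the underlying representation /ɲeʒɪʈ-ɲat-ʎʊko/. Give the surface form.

[ɲeʒɪɖɲadʎʊko]

/ʈ/ is a voiceless retroflex stop. The following trigger /ɲ/ is voiced, so /ʈ/ must become voiced as well.
A voiced retroflex stop is [ɖ], so the surface segment is [ɖ].
At the second juncture, /t/ likewise becomes [d] adjacent to /ʎ/.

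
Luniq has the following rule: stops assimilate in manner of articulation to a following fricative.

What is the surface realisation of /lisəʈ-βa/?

[lisəʂβa]

The rule targets /ʈ/ (voiceless retroflex stop), which sits before the trigger /β/ (fricative).
Changing only its manner to fricative gives [ʂ] — the voiceless retroflex fricative.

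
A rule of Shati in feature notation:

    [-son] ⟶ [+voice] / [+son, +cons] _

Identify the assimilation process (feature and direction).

The target ([-son], obstruents) acquires [+voice] next to a sonorant consonant ([+son, +cons]) — it takes on the voicing of its neighbour, so the feature that spreads is voicing.
The conditioning segment sits to the left of the focus bar, meaning the trigger precedes the segment that changes — progressive assimilation.

progressive voicing assimilation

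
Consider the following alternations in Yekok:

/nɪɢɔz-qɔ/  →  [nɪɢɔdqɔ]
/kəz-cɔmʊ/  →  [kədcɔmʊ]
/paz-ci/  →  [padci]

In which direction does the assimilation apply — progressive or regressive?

Comparing underlying and surface forms, /z/ → [d] is the alternation; the neighbouring /q/ is constant.
/z/ is a fricative while /q/ is a stop; the output [d] is a stop, matching the trigger — so the feature that spreads is manner.
The other alternating form patterns the same way: /z/ → [d] before /c/ (fricative → stop, matching a stop) — only manner changes, and always toward the following segment.
The trigger is the following segment, so the direction is regressive (anticipatory).

regressive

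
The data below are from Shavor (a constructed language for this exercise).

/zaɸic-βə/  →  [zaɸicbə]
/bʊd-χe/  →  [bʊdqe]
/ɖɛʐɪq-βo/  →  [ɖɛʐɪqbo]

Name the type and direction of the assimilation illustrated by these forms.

progressive manner assimilation

Underlying /β/ is realised as [b] next to /c/; /c/ itself does not change.
The change fricative → stop matches the manner of the preceding /c/, identifying this as manner assimilation.
Place and voice are unchanged, so the assimilation is partial, not total.
Checking the remaining alternations: /χ/ → [q] after /d/ (fricative → stop, matching a stop); /β/ → [b] after /q/ (fricative → stop, matching a stop) — only manner changes, and always toward the preceding segment.
The trigger is the preceding segment, so the direction is progressive (perseverative).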